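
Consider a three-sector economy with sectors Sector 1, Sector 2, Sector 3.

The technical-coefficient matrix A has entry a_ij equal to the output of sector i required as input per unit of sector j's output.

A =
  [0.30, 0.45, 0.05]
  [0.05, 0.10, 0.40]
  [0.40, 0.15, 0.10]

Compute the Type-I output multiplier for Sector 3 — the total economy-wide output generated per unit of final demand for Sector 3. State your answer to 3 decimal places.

I − A =
  [   0.70    -0.45    -0.05]
  [  -0.05     0.90    -0.40]
  [  -0.40    -0.15     0.90]
Cofactors of I−A, C_ij = (−1)^(i+j)·(minor ij) (rows/columns in the sector order above):
  C_11 = (0.90)(0.90) − (-0.40)(-0.15) = 0.7500
  C_12 = −[(-0.05)(0.90) − (-0.40)(-0.40)] = 0.2050
  C_13 = (-0.05)(-0.15) − (0.90)(-0.40) = 0.3675
  C_21 = −[(-0.45)(0.90) − (-0.05)(-0.15)] = 0.4125
  C_22 = (0.70)(0.90) − (-0.05)(-0.40) = 0.6100
  C_23 = −[(0.70)(-0.15) − (-0.45)(-0.40)] = 0.2850
  C_31 = (-0.45)(-0.40) − (-0.05)(0.90) = 0.2250
  C_32 = −[(0.70)(-0.40) − (-0.05)(-0.05)] = 0.2825
  C_33 = (0.70)(0.90) − (-0.45)(-0.05) = 0.6075
det(I−A) = Σ_j (I−A)_1j·C_1j = (0.70)(0.7500) + (-0.45)(0.2050) + (-0.05)(0.3675) = 0.414375
adj(I−A) = Cᵀ =
  [ 0.7500   0.4125   0.2250]
  [ 0.2050   0.6100   0.2825]
  [ 0.3675   0.2850   0.6075]
(I − A)⁻¹ = adj(I−A) / det(I−A) ≈
  [   1.8100     0.9955     0.5430]
  [   0.4947     1.4721     0.6817]
  [   0.8869     0.6878     1.4661]
The output multiplier for sector j is the column-j sum of the Leontief inverse (I − A)⁻¹ = adj(I−A) / det(I−A).
Column 3 of adj(I−A): (0.2250, 0.2825, 0.6075); det(I−A) = 0.414375.
m_3 = (0.2250 + 0.2825 + 0.6075) / 0.414375 = 1.115 / 0.414375 ≈ 2.691.

m_3 = 2.691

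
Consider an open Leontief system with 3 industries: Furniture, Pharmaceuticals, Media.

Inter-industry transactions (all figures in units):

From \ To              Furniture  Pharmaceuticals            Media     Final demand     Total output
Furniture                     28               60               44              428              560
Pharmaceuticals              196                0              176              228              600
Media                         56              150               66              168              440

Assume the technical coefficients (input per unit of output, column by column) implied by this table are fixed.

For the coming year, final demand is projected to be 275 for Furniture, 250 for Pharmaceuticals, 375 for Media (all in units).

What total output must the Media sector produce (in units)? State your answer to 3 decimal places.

x_3 = 691.761

Technical coefficients a_ij = z_ij / X_j:
  a_11 = 28/560 = 0.05, a_21 = 196/560 = 0.35, a_31 = 56/560 = 0.10
  a_12 = 60/600 = 0.10, a_22 = 0/600 = 0.00, a_32 = 150/600 = 0.25
  a_13 = 44/440 = 0.10, a_23 = 176/440 = 0.40, a_33 = 66/440 = 0.15
I − A =
  [   0.95    -0.10    -0.10]
  [  -0.35     1.00    -0.40]
  [  -0.10    -0.25     0.85]
Cofactors of I−A, C_ij = (−1)^(i+j)·(minor ij) (rows/columns in the sector order above):
  C_11 = (1.00)(0.85) − (-0.40)(-0.25) = 0.7500
  C_12 = −[(-0.35)(0.85) − (-0.40)(-0.10)] = 0.3375
  C_13 = (-0.35)(-0.25) − (1.00)(-0.10) = 0.1875
  C_21 = −[(-0.10)(0.85) − (-0.10)(-0.25)] = 0.1100
  C_22 = (0.95)(0.85) − (-0.10)(-0.10) = 0.7975
  C_23 = −[(0.95)(-0.25) − (-0.10)(-0.10)] = 0.2475
  C_31 = (-0.10)(-0.40) − (-0.10)(1.00) = 0.1400
  C_32 = −[(0.95)(-0.40) − (-0.10)(-0.35)] = 0.4150
  C_33 = (0.95)(1.00) − (-0.10)(-0.35) = 0.9150
det(I−A) = Σ_j (I−A)_1j·C_1j = (0.95)(0.7500) + (-0.10)(0.3375) + (-0.10)(0.1875) = 0.6600
adj(I−A) = Cᵀ =
  [ 0.7500   0.1100   0.1400]
  [ 0.3375   0.7975   0.4150]
  [ 0.1875   0.2475   0.9150]
(I − A)⁻¹ = adj(I−A) / det(I−A) ≈
  [   1.1364     0.1667     0.2121]
  [   0.5114     1.2083     0.6288]
  [   0.2841     0.3750     1.3864]
x = (I − A)⁻¹ d = adj(I−A)·d / det(I−A), with det(I−A) = 0.6600:
  x_1 = (0.7500·275 + 0.1100·250 + 0.1400·375) / 0.6600 = 286.25 / 0.6600 ≈ 433.712
  x_2 = (0.3375·275 + 0.7975·250 + 0.4150·375) / 0.6600 = 447.8125 / 0.6600 ≈ 678.504
  x_3 = (0.1875·275 + 0.2475·250 + 0.9150·375) / 0.6600 = 456.5625 / 0.6600 ≈ 691.761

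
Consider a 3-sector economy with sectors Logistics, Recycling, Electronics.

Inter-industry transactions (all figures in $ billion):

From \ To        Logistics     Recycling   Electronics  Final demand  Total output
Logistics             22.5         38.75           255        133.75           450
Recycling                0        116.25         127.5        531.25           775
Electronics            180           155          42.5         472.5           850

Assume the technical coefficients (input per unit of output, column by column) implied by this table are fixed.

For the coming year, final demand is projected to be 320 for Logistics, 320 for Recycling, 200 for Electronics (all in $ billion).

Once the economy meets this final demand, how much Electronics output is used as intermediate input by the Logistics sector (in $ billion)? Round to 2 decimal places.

Technical coefficients a_ij = z_ij / X_j:
  a_11 = 22.5/450 = 0.05, a_21 = 0/450 = 0.00, a_31 = 180/450 = 0.40
  a_12 = 38.75/775 = 0.05, a_22 = 116.25/775 = 0.15, a_32 = 155/775 = 0.20
  a_13 = 255/850 = 0.30, a_23 = 127.5/850 = 0.15, a_33 = 42.5/850 = 0.05
I − A =
  [   0.95    -0.05    -0.30]
  [   0.00     0.85    -0.15]
  [  -0.40    -0.20     0.95]
Cofactors of I−A, C_ij = (−1)^(i+j)·(minor ij) (rows/columns in the sector order above):
  C_11 = (0.85)(0.95) − (-0.15)(-0.20) = 0.7775
  C_12 = −[(0.00)(0.95) − (-0.15)(-0.40)] = 0.0600
  C_13 = (0.00)(-0.20) − (0.85)(-0.40) = 0.3400
  C_21 = −[(-0.05)(0.95) − (-0.30)(-0.20)] = 0.1075
  C_22 = (0.95)(0.95) − (-0.30)(-0.40) = 0.7825
  C_23 = −[(0.95)(-0.20) − (-0.05)(-0.40)] = 0.2100
  C_31 = (-0.05)(-0.15) − (-0.30)(0.85) = 0.2625
  C_32 = −[(0.95)(-0.15) − (-0.30)(0.00)] = 0.1425
  C_33 = (0.95)(0.85) − (-0.05)(0.00) = 0.8075
det(I−A) = Σ_j (I−A)_1j·C_1j = (0.95)(0.7775) + (-0.05)(0.0600) + (-0.30)(0.3400) = 0.633625
adj(I−A) = Cᵀ =
  [ 0.7775   0.1075   0.2625]
  [ 0.0600   0.7825   0.1425]
  [ 0.3400   0.2100   0.8075]
(I − A)⁻¹ = adj(I−A) / det(I−A) ≈
  [   1.2271     0.1697     0.4143]
  [   0.0947     1.2350     0.2249]
  [   0.5366     0.3314     1.2744]
First solve x = (I − A)⁻¹ d = adj(I−A)·d / det(I−A); in particular x_1 = (0.7775·320 + 0.1075·320 + 0.2625·200) / 0.633625 = 335.70 / 0.633625 ≈ 529.8086.
Intermediate flow from 3 to 1: z_31 = a_31 · x_1 = 0.40 × 335.70 / 0.633625 = 134.28 / 0.633625 ≈ 211.92.

z_31 = 211.92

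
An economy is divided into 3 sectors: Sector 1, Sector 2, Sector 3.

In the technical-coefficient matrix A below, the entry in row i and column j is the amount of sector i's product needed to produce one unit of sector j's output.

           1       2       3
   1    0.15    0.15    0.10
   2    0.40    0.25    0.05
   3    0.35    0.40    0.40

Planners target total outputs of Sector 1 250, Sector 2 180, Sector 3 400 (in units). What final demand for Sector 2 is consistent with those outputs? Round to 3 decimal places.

d_2 = 15.000

I − A =
  [   0.85    -0.15    -0.10]
  [  -0.40     0.75    -0.05]
  [  -0.35    -0.40     0.60]
d = (I − A) x:
  d_1 = (+0.85)·250 + (-0.15)·180 + (-0.10)·400 = 145.500
  d_2 = (-0.40)·250 + (+0.75)·180 + (-0.05)·400 = 15.000
  d_3 = (-0.35)·250 + (-0.40)·180 + (+0.60)·400 = 80.500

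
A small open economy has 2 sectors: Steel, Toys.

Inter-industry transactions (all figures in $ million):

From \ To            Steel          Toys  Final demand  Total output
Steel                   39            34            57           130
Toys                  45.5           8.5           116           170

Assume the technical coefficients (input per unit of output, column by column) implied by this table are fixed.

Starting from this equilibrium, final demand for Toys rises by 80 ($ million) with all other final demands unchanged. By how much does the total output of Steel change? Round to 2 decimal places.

Δx_1 = 26.89

Technical coefficients a_ij = z_ij / X_j:
  a_11 = 39/130 = 0.30, a_21 = 45.5/130 = 0.35
  a_12 = 34/170 = 0.20, a_22 = 8.5/170 = 0.05
I − A =
  [   0.70    -0.20]
  [  -0.35     0.95]
det(I−A) = (0.70)(0.95) − (-0.20)(-0.35) = 0.5950
adj(I−A) = [[0.95, 0.20], [0.35, 0.70]]
(I − A)⁻¹ = adj(I−A) / det(I−A) ≈
  [   1.5966     0.3361]
  [   0.5882     1.1765]
Δx = (I − A)⁻¹ Δd with Δd having +80 in the Toys component and 0 elsewhere.
So Δx_1 = L_12 · (+80), where L_12 = adj(I−A)_12 / det(I−A) = 0.20 / 0.5950.
Δx_1 = 0.20 × (+80) / 0.5950 = 16.00 / 0.5950 ≈ 26.89.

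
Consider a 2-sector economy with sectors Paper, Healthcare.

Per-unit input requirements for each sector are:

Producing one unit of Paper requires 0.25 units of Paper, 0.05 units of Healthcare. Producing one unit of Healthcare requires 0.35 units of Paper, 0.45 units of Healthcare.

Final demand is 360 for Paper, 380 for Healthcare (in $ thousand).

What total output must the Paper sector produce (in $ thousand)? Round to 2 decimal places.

I − A =
  [   0.75    -0.35]
  [  -0.05     0.55]
det(I−A) = (0.75)(0.55) − (-0.35)(-0.05) = 0.3950
adj(I−A) = [[0.55, 0.35], [0.05, 0.75]]
(I − A)⁻¹ = adj(I−A) / det(I−A) ≈
  [   1.3924     0.8861]
  [   0.1266     1.8987]
x = (I − A)⁻¹ d = adj(I−A)·d / det(I−A), with det(I−A) = 0.3950:
  x_P = (0.55·360 + 0.35·380) / 0.3950 = 331.00 / 0.3950 ≈ 837.97
  x_H = (0.05·360 + 0.75·380) / 0.3950 = 303.00 / 0.3950 ≈ 767.09

x_P = 837.97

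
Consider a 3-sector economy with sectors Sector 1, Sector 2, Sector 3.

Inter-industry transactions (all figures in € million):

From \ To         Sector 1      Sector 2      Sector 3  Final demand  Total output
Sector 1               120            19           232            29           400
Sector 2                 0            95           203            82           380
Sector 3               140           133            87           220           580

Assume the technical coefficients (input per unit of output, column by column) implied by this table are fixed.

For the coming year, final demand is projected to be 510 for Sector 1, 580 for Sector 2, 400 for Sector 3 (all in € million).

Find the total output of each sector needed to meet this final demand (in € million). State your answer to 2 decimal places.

x_1 = 1986.97, x_2 = 1701.75, x_3 = 1989.47

Technical coefficients a_ij = z_ij / X_j:
  a_11 = 120/400 = 0.30, a_21 = 0/400 = 0.00, a_31 = 140/400 = 0.35
  a_12 = 19/380 = 0.05, a_22 = 95/380 = 0.25, a_32 = 133/380 = 0.35
  a_13 = 232/580 = 0.40, a_23 = 203/580 = 0.35, a_33 = 87/580 = 0.15
I − A =
  [   0.70    -0.05    -0.40]
  [   0.00     0.75    -0.35]
  [  -0.35    -0.35     0.85]
Cofactors of I−A, C_ij = (−1)^(i+j)·(minor ij) (rows/columns in the sector order above):
  C_11 = (0.75)(0.85) − (-0.35)(-0.35) = 0.5150
  C_12 = −[(0.00)(0.85) − (-0.35)(-0.35)] = 0.1225
  C_13 = (0.00)(-0.35) − (0.75)(-0.35) = 0.2625
  C_21 = −[(-0.05)(0.85) − (-0.40)(-0.35)] = 0.1825
  C_22 = (0.70)(0.85) − (-0.40)(-0.35) = 0.4550
  C_23 = −[(0.70)(-0.35) − (-0.05)(-0.35)] = 0.2625
  C_31 = (-0.05)(-0.35) − (-0.40)(0.75) = 0.3175
  C_32 = −[(0.70)(-0.35) − (-0.40)(0.00)] = 0.2450
  C_33 = (0.70)(0.75) − (-0.05)(0.00) = 0.5250
det(I−A) = Σ_j (I−A)_1j·C_1j = (0.70)(0.5150) + (-0.05)(0.1225) + (-0.40)(0.2625) = 0.249375
adj(I−A) = Cᵀ =
  [ 0.5150   0.1825   0.3175]
  [ 0.1225   0.4550   0.2450]
  [ 0.2625   0.2625   0.5250]
(I − A)⁻¹ = adj(I−A) / det(I−A) ≈
  [   2.0652     0.7318     1.2732]
  [   0.4912     1.8246     0.9825]
  [   1.0526     1.0526     2.1053]
x = (I − A)⁻¹ d = adj(I−A)·d / det(I−A), with det(I−A) = 0.249375:
  x_1 = (0.5150·510 + 0.1825·580 + 0.3175·400) / 0.249375 = 495.50 / 0.249375 ≈ 1986.97
  x_2 = (0.1225·510 + 0.4550·580 + 0.2450·400) / 0.249375 = 424.375 / 0.249375 ≈ 1701.75
  x_3 = (0.2625·510 + 0.2625·580 + 0.5250·400) / 0.249375 = 496.125 / 0.249375 ≈ 1989.47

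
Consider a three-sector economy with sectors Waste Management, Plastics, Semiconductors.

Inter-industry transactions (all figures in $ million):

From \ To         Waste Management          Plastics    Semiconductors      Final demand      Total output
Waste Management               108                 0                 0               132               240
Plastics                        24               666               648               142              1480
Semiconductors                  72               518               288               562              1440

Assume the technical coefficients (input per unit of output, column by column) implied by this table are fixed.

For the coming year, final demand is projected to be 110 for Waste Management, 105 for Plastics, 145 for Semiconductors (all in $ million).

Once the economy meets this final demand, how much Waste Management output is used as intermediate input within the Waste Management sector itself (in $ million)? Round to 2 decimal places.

z_11 = 90.00

Technical coefficients a_ij = z_ij / X_j:
  a_11 = 108/240 = 0.45, a_21 = 24/240 = 0.10, a_31 = 72/240 = 0.30
  a_12 = 0/1480 = 0.00, a_22 = 666/1480 = 0.45, a_32 = 518/1480 = 0.35
  a_13 = 0/1440 = 0.00, a_23 = 648/1440 = 0.45, a_33 = 288/1440 = 0.20
I − A =
  [   0.55     0.00     0.00]
  [  -0.10     0.55    -0.45]
  [  -0.30    -0.35     0.80]
Cofactors of I−A, C_ij = (−1)^(i+j)·(minor ij) (rows/columns in the sector order above):
  C_11 = (0.55)(0.80) − (-0.45)(-0.35) = 0.2825
  C_12 = −[(-0.10)(0.80) − (-0.45)(-0.30)] = 0.2150
  C_13 = (-0.10)(-0.35) − (0.55)(-0.30) = 0.2000
  C_21 = −[(0.00)(0.80) − (0.00)(-0.35)] = 0.0000
  C_22 = (0.55)(0.80) − (0.00)(-0.30) = 0.4400
  C_23 = −[(0.55)(-0.35) − (0.00)(-0.30)] = 0.1925
  C_31 = (0.00)(-0.45) − (0.00)(0.55) = 0.0000
  C_32 = −[(0.55)(-0.45) − (0.00)(-0.10)] = 0.2475
  C_33 = (0.55)(0.55) − (0.00)(-0.10) = 0.3025
det(I−A) = Σ_j (I−A)_1j·C_1j = (0.55)(0.2825) + (0.00)(0.2150) + (0.00)(0.2000) = 0.155375
adj(I−A) = Cᵀ =
  [ 0.2825   0.0000   0.0000]
  [ 0.2150   0.4400   0.2475]
  [ 0.2000   0.1925   0.3025]
(I − A)⁻¹ = adj(I−A) / det(I−A) ≈
  [   1.8182     0.0000     0.0000]
  [   1.3837     2.8319     1.5929]
  [   1.2872     1.2389     1.9469]
First solve x = (I − A)⁻¹ d = adj(I−A)·d / det(I−A); in particular x_1 = (0.2825·110 + 0.0000·105 + 0.0000·145) / 0.155375 = 31.075 / 0.155375 = 200.0000.
Intermediate flow from 1 to 1: z_11 = a_11 · x_1 = 0.45 × 31.075 / 0.155375 = 13.98375 / 0.155375 = 90.00.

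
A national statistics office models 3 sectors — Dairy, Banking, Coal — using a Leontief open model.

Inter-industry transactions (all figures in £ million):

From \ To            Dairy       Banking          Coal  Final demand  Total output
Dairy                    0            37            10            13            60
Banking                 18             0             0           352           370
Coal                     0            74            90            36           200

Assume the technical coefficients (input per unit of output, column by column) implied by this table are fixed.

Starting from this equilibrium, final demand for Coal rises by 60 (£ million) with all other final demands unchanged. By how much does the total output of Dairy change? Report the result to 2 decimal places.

Δx_D = 5.66

Technical coefficients a_ij = z_ij / X_j:
  a_DD = 0/60 = 0.00, a_BD = 18/60 = 0.30, a_CD = 0/60 = 0.00
  a_DB = 37/370 = 0.10, a_BB = 0/370 = 0.00, a_CB = 74/370 = 0.20
  a_DC = 10/200 = 0.05, a_BC = 0/200 = 0.00, a_CC = 90/200 = 0.45
I − A =
  [   1.00    -0.10    -0.05]
  [  -0.30     1.00     0.00]
  [   0.00    -0.20     0.55]
Cofactors of I−A, C_ij = (−1)^(i+j)·(minor ij) (rows/columns in the sector order above):
  C_11 = (1.00)(0.55) − (0.00)(-0.20) = 0.5500
  C_12 = −[(-0.30)(0.55) − (0.00)(0.00)] = 0.1650
  C_13 = (-0.30)(-0.20) − (1.00)(0.00) = 0.0600
  C_21 = −[(-0.10)(0.55) − (-0.05)(-0.20)] = 0.0650
  C_22 = (1.00)(0.55) − (-0.05)(0.00) = 0.5500
  C_23 = −[(1.00)(-0.20) − (-0.10)(0.00)] = 0.2000
  C_31 = (-0.10)(0.00) − (-0.05)(1.00) = 0.0500
  C_32 = −[(1.00)(0.00) − (-0.05)(-0.30)] = 0.0150
  C_33 = (1.00)(1.00) − (-0.10)(-0.30) = 0.9700
det(I−A) = Σ_j (I−A)_1j·C_1j = (1.00)(0.5500) + (-0.10)(0.1650) + (-0.05)(0.0600) = 0.5305
adj(I−A) = Cᵀ =
  [ 0.5500   0.0650   0.0500]
  [ 0.1650   0.5500   0.0150]
  [ 0.0600   0.2000   0.9700]
(I − A)⁻¹ = adj(I−A) / det(I−A) ≈
  [   1.0368     0.1225     0.0943]
  [   0.3110     1.0368     0.0283]
  [   0.1131     0.3770     1.8285]
Δx = (I − A)⁻¹ Δd with Δd having +60 in the Coal component and 0 elsewhere.
So Δx_D = L_DC · (+60), where L_DC = adj(I−A)_DC / det(I−A) = 0.0500 / 0.5305.
Δx_D = 0.0500 × (+60) / 0.5305 = 3.00 / 0.5305 ≈ 5.66.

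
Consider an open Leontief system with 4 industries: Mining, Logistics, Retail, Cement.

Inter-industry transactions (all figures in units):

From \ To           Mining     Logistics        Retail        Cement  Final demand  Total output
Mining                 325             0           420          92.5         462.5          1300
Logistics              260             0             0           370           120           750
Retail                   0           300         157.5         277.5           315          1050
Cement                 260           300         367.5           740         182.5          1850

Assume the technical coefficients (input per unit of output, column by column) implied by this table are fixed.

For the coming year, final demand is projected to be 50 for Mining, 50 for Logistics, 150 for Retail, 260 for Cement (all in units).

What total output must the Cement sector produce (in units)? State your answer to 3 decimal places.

x_4 = 1144.273

Technical coefficients a_ij = z_ij / X_j:
  a_11 = 325/1300 = 0.25, a_21 = 260/1300 = 0.20, a_31 = 0/1300 = 0.00, a_41 = 260/1300 = 0.20
  a_12 = 0/750 = 0.00, a_22 = 0/750 = 0.00, a_32 = 300/750 = 0.40, a_42 = 300/750 = 0.40
  a_13 = 420/1050 = 0.40, a_23 = 0/1050 = 0.00, a_33 = 157.5/1050 = 0.15, a_43 = 367.5/1050 = 0.35
  a_14 = 92.5/1850 = 0.05, a_24 = 370/1850 = 0.20, a_34 = 277.5/1850 = 0.15, a_44 = 740/1850 = 0.40
I − A =
  [   0.75     0.00    -0.40    -0.05]
  [  -0.20     1.00     0.00    -0.20]
  [   0.00    -0.40     0.85    -0.15]
  [  -0.20    -0.40    -0.35     0.60]
Compute the cofactors C_ij = (−1)^(i+j)·(3×3 minor ij) of I−A; the adjugate is their transpose:
adj(I−A) = Cᵀ =
  [ 0.361500   0.144000   0.225500   0.134500]
  [ 0.125500   0.322625   0.120000   0.148000]
  [ 0.106000   0.221000   0.376000   0.176500]
  [ 0.266000   0.392000   0.374500   0.605500]
det(I−A) = Σ_j (I−A)_1j·C_1j = (0.75)(0.361500) + (0.00)(0.125500) + (-0.40)(0.106000) + (-0.05)(0.266000) = 0.215425
(I − A)⁻¹ = adj(I−A) / det(I−A) ≈
  [   1.6781     0.6684     1.0468     0.6243]
  [   0.5826     1.4976     0.5570     0.6870]
  [   0.4921     1.0259     1.7454     0.8193]
  [   1.2348     1.8197     1.7384     2.8107]
x = (I − A)⁻¹ d = adj(I−A)·d / det(I−A), with det(I−A) = 0.215425:
  x_1 = (0.361500·50 + 0.144000·50 + 0.225500·150 + 0.134500·260) / 0.215425 = 94.07 / 0.215425 ≈ 436.672
  x_2 = (0.125500·50 + 0.322625·50 + 0.120000·150 + 0.148000·260) / 0.215425 = 78.88625 / 0.215425 ≈ 366.189
  x_3 = (0.106000·50 + 0.221000·50 + 0.376000·150 + 0.176500·260) / 0.215425 = 118.64 / 0.215425 ≈ 550.725
  x_4 = (0.266000·50 + 0.392000·50 + 0.374500·150 + 0.605500·260) / 0.215425 = 246.505 / 0.215425 ≈ 1144.273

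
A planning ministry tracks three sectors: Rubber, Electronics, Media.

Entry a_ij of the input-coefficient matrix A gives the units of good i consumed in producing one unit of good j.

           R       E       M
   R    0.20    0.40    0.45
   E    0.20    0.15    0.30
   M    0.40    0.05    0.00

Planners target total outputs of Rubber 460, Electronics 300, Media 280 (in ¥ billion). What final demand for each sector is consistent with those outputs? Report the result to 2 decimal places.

I − A =
  [   0.80    -0.40    -0.45]
  [  -0.20     0.85    -0.30]
  [  -0.40    -0.05     1.00]
d = (I − A) x:
  d_R = (+0.80)·460 + (-0.40)·300 + (-0.45)·280 = 122.00
  d_E = (-0.20)·460 + (+0.85)·300 + (-0.30)·280 = 79.00
  d_M = (-0.40)·460 + (-0.05)·300 + (+1.00)·280 = 81.00

d_R = 122.00, d_E = 79.00, d_M = 81.00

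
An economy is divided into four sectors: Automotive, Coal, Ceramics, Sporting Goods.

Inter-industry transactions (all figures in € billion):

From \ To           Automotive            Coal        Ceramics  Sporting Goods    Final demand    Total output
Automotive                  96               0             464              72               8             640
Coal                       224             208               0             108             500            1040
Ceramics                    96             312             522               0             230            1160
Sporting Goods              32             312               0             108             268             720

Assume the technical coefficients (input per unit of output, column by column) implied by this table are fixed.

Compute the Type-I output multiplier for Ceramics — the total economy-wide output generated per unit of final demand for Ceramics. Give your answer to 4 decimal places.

Technical coefficients a_ij = z_ij / X_j:
  a_11 = 96/640 = 0.15, a_21 = 224/640 = 0.35, a_31 = 96/640 = 0.15, a_41 = 32/640 = 0.05
  a_12 = 0/1040 = 0.00, a_22 = 208/1040 = 0.20, a_32 = 312/1040 = 0.30, a_42 = 312/1040 = 0.30
  a_13 = 464/1160 = 0.40, a_23 = 0/1160 = 0.00, a_33 = 522/1160 = 0.45, a_43 = 0/1160 = 0.00
  a_14 = 72/720 = 0.10, a_24 = 108/720 = 0.15, a_34 = 0/720 = 0.00, a_44 = 108/720 = 0.15
I − A =
  [   0.85     0.00    -0.40    -0.10]
  [  -0.35     0.80     0.00    -0.15]
  [  -0.15    -0.30     0.55     0.00]
  [  -0.05    -0.30     0.00     0.85]
Compute the cofactors C_ij = (−1)^(i+j)·(3×3 minor ij) of I−A; the adjugate is their transpose:
adj(I−A) = Cᵀ =
  [ 0.349250   0.118500   0.254000   0.062000]
  [ 0.167750   0.343625   0.122000   0.080375]
  [ 0.186750   0.219750   0.525250   0.060750]
  [ 0.079750   0.128250   0.058000   0.284000]
det(I−A) = Σ_j (I−A)_1j·C_1j = (0.85)(0.349250) + (0.00)(0.167750) + (-0.40)(0.186750) + (-0.10)(0.079750) = 0.2141875
(I − A)⁻¹ = adj(I−A) / det(I−A) ≈
  [   1.63058     0.55325     1.18588     0.28947]
  [   0.78319     1.60432     0.56959     0.37526]
  [   0.87190     1.02597     2.45229     0.28363]
  [   0.37234     0.59877     0.27079     1.32594]
The output multiplier for sector j is the column-j sum of the Leontief inverse (I − A)⁻¹ = adj(I−A) / det(I−A).
Column 3 of adj(I−A): (0.254000, 0.122000, 0.525250, 0.058000); det(I−A) = 0.2141875.
m_3 = (0.254000 + 0.122000 + 0.525250 + 0.058000) / 0.2141875 = 0.95925 / 0.2141875 ≈ 4.4786.

m_3 = 4.4786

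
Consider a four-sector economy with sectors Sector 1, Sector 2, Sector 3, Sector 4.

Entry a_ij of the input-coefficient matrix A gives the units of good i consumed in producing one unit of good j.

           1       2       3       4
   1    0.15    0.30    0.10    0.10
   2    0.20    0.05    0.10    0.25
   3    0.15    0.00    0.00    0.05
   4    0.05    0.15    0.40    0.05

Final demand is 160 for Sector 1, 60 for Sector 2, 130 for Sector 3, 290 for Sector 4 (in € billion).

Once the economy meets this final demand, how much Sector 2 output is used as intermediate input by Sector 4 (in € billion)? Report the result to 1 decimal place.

z_24 = 114.1

I − A =
  [   0.85    -0.30    -0.10    -0.10]
  [  -0.20     0.95    -0.10    -0.25]
  [  -0.15     0.00     1.00    -0.05]
  [  -0.05    -0.15    -0.40     0.95]
Compute the cofactors C_ij = (−1)^(i+j)·(3×3 minor ij) of I−A; the adjugate is their transpose:
adj(I−A) = Cᵀ =
  [ 0.845250   0.294750   0.184500   0.176250]
  [ 0.228000   0.765000   0.193500   0.235500]
  [ 0.133625   0.052125   0.666750   0.062875]
  [ 0.136750   0.158250   0.321000   0.728750]
det(I−A) = Σ_j (I−A)_1j·C_1j = (0.85)(0.845250) + (-0.30)(0.228000) + (-0.10)(0.133625) + (-0.10)(0.136750) = 0.623025
(I − A)⁻¹ = adj(I−A) / det(I−A) ≈
  [   1.3567     0.4731     0.2961     0.2829]
  [   0.3660     1.2279     0.3106     0.3780]
  [   0.2145     0.0837     1.0702     0.1009]
  [   0.2195     0.2540     0.5152     1.1697]
First solve x = (I − A)⁻¹ d = adj(I−A)·d / det(I−A); in particular x_4 = (0.136750·160 + 0.158250·60 + 0.321000·130 + 0.728750·290) / 0.623025 = 284.4425 / 0.623025 ≈ 456.551.
Intermediate flow from 2 to 4: z_24 = a_24 · x_4 = 0.25 × 284.4425 / 0.623025 = 71.110625 / 0.623025 ≈ 114.1.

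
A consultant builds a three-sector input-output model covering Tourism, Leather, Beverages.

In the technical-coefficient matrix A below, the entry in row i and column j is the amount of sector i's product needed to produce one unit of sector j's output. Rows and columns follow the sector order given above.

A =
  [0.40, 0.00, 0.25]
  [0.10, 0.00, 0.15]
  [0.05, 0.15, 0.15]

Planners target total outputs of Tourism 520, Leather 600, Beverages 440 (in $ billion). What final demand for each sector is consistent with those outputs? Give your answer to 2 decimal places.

d_T = 202.00, d_L = 482.00, d_B = 258.00

I − A =
  [   0.60     0.00    -0.25]
  [  -0.10     1.00    -0.15]
  [  -0.05    -0.15     0.85]
d = (I − A) x:
  d_T = (+0.60)·520 + (+0.00)·600 + (-0.25)·440 = 202.00
  d_L = (-0.10)·520 + (+1.00)·600 + (-0.15)·440 = 482.00
  d_B = (-0.05)·520 + (-0.15)·600 + (+0.85)·440 = 258.00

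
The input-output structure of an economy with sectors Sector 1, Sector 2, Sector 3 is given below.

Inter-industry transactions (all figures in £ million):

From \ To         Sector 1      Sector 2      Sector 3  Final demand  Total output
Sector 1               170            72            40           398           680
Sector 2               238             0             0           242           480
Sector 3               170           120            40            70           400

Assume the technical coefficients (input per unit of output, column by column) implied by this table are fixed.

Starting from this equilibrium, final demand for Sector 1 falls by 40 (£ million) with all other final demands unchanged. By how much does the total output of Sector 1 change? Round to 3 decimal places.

Technical coefficients a_ij = z_ij / X_j:
  a_11 = 170/680 = 0.25, a_21 = 238/680 = 0.35, a_31 = 170/680 = 0.25
  a_12 = 72/480 = 0.15, a_22 = 0/480 = 0.00, a_32 = 120/480 = 0.25
  a_13 = 40/400 = 0.10, a_23 = 0/400 = 0.00, a_33 = 40/400 = 0.10
I − A =
  [   0.75    -0.15    -0.10]
  [  -0.35     1.00     0.00]
  [  -0.25    -0.25     0.90]
Cofactors of I−A, C_ij = (−1)^(i+j)·(minor ij) (rows/columns in the sector order above):
  C_11 = (1.00)(0.90) − (0.00)(-0.25) = 0.9000
  C_12 = −[(-0.35)(0.90) − (0.00)(-0.25)] = 0.3150
  C_13 = (-0.35)(-0.25) − (1.00)(-0.25) = 0.3375
  C_21 = −[(-0.15)(0.90) − (-0.10)(-0.25)] = 0.1600
  C_22 = (0.75)(0.90) − (-0.10)(-0.25) = 0.6500
  C_23 = −[(0.75)(-0.25) − (-0.15)(-0.25)] = 0.2250
  C_31 = (-0.15)(0.00) − (-0.10)(1.00) = 0.1000
  C_32 = −[(0.75)(0.00) − (-0.10)(-0.35)] = 0.0350
  C_33 = (0.75)(1.00) − (-0.15)(-0.35) = 0.6975
det(I−A) = Σ_j (I−A)_1j·C_1j = (0.75)(0.9000) + (-0.15)(0.3150) + (-0.10)(0.3375) = 0.5940
adj(I−A) = Cᵀ =
  [ 0.9000   0.1600   0.1000]
  [ 0.3150   0.6500   0.0350]
  [ 0.3375   0.2250   0.6975]
(I − A)⁻¹ = adj(I−A) / det(I−A) ≈
  [   1.5152     0.2694     0.1684]
  [   0.5303     1.0943     0.0589]
  [   0.5682     0.3788     1.1742]
Δx = (I − A)⁻¹ Δd with Δd having -40 in the Sector 1 component and 0 elsewhere.
So Δx_1 = L_11 · (-40), where L_11 = adj(I−A)_11 / det(I−A) = 0.9000 / 0.5940.
Δx_1 = 0.9000 × (-40) / 0.5940 = -36.00 / 0.5940 ≈ -60.606.

Δx_1 = -60.606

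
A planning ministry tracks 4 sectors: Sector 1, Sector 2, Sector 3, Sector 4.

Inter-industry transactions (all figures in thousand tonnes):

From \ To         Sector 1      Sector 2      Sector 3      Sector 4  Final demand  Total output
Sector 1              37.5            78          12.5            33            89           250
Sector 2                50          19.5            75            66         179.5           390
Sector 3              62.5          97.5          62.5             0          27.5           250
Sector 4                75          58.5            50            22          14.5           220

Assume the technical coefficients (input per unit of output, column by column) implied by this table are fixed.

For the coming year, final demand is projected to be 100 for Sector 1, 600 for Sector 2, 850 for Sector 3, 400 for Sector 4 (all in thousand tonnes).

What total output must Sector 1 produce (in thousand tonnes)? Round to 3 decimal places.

Technical coefficients a_ij = z_ij / X_j:
  a_11 = 37.5/250 = 0.15, a_21 = 50/250 = 0.20, a_31 = 62.5/250 = 0.25, a_41 = 75/250 = 0.30
  a_12 = 78/390 = 0.20, a_22 = 19.5/390 = 0.05, a_32 = 97.5/390 = 0.25, a_42 = 58.5/390 = 0.15
  a_13 = 12.5/250 = 0.05, a_23 = 75/250 = 0.30, a_33 = 62.5/250 = 0.25, a_43 = 50/250 = 0.20
  a_14 = 33/220 = 0.15, a_24 = 66/220 = 0.30, a_34 = 0/220 = 0.00, a_44 = 22/220 = 0.10
I − A =
  [   0.85    -0.20    -0.05    -0.15]
  [  -0.20     0.95    -0.30    -0.30]
  [  -0.25    -0.25     0.75     0.00]
  [  -0.30    -0.15    -0.20     0.90]
Compute the cofactors C_ij = (−1)^(i+j)·(3×3 minor ij) of I−A; the adjugate is their transpose:
adj(I−A) = Cᵀ =
  [ 0.525000   0.170625   0.141750   0.144375]
  [ 0.285000   0.521250   0.286500   0.221250]
  [ 0.270000   0.230625   0.587250   0.121875]
  [ 0.282500   0.195000   0.225500   0.482500]
det(I−A) = Σ_j (I−A)_1j·C_1j = (0.85)(0.525000) + (-0.20)(0.285000) + (-0.05)(0.270000) + (-0.15)(0.282500) = 0.333375
(I − A)⁻¹ = adj(I−A) / det(I−A) ≈
  [   1.5748     0.5118     0.4252     0.4331]
  [   0.8549     1.5636     0.8594     0.6637]
  [   0.8099     0.6918     1.7615     0.3656]
  [   0.8474     0.5849     0.6764     1.4473]
x = (I − A)⁻¹ d = adj(I−A)·d / det(I−A), with det(I−A) = 0.333375:
  x_1 = (0.525000·100 + 0.170625·600 + 0.141750·850 + 0.144375·400) / 0.333375 = 333.1125 / 0.333375 ≈ 999.213
  x_2 = (0.285000·100 + 0.521250·600 + 0.286500·850 + 0.221250·400) / 0.333375 = 673.275 / 0.333375 ≈ 2019.573
  x_3 = (0.270000·100 + 0.230625·600 + 0.587250·850 + 0.121875·400) / 0.333375 = 713.2875 / 0.333375 ≈ 2139.595
  x_4 = (0.282500·100 + 0.195000·600 + 0.225500·850 + 0.482500·400) / 0.333375 = 529.925 / 0.333375 ≈ 1589.576

x_1 = 999.213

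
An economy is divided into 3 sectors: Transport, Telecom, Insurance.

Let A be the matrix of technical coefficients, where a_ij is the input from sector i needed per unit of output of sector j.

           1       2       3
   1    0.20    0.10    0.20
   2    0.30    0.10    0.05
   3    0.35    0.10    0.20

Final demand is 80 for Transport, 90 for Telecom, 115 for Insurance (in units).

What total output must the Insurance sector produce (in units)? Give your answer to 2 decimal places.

I − A =
  [   0.80    -0.10    -0.20]
  [  -0.30     0.90    -0.05]
  [  -0.35    -0.10     0.80]
Cofactors of I−A, C_ij = (−1)^(i+j)·(minor ij) (rows/columns in the sector order above):
  C_11 = (0.90)(0.80) − (-0.05)(-0.10) = 0.7150
  C_12 = −[(-0.30)(0.80) − (-0.05)(-0.35)] = 0.2575
  C_13 = (-0.30)(-0.10) − (0.90)(-0.35) = 0.3450
  C_21 = −[(-0.10)(0.80) − (-0.20)(-0.10)] = 0.1000
  C_22 = (0.80)(0.80) − (-0.20)(-0.35) = 0.5700
  C_23 = −[(0.80)(-0.10) − (-0.10)(-0.35)] = 0.1150
  C_31 = (-0.10)(-0.05) − (-0.20)(0.90) = 0.1850
  C_32 = −[(0.80)(-0.05) − (-0.20)(-0.30)] = 0.1000
  C_33 = (0.80)(0.90) − (-0.10)(-0.30) = 0.6900
det(I−A) = Σ_j (I−A)_1j·C_1j = (0.80)(0.7150) + (-0.10)(0.2575) + (-0.20)(0.3450) = 0.47725
adj(I−A) = Cᵀ =
  [ 0.7150   0.1000   0.1850]
  [ 0.2575   0.5700   0.1000]
  [ 0.3450   0.1150   0.6900]
(I − A)⁻¹ = adj(I−A) / det(I−A) ≈
  [   1.4982     0.2095     0.3876]
  [   0.5395     1.1943     0.2095]
  [   0.7229     0.2410     1.4458]
x = (I − A)⁻¹ d = adj(I−A)·d / det(I−A), with det(I−A) = 0.47725:
  x_1 = (0.7150·80 + 0.1000·90 + 0.1850·115) / 0.47725 = 87.475 / 0.47725 ≈ 183.29
  x_2 = (0.2575·80 + 0.5700·90 + 0.1000·115) / 0.47725 = 83.40 / 0.47725 ≈ 174.75
  x_3 = (0.3450·80 + 0.1150·90 + 0.6900·115) / 0.47725 = 117.30 / 0.47725 ≈ 245.78

x_3 = 245.78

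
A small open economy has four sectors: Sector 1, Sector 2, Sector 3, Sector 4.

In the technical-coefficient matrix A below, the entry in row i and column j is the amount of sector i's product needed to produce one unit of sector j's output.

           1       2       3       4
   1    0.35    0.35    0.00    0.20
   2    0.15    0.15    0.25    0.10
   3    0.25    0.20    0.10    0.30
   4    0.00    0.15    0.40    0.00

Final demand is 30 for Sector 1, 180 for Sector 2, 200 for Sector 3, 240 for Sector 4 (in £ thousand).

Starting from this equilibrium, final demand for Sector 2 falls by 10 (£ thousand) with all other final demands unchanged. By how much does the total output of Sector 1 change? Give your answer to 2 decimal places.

I − A =
  [   0.65    -0.35     0.00    -0.20]
  [  -0.15     0.85    -0.25    -0.10]
  [  -0.25    -0.20     0.90    -0.30]
  [   0.00    -0.15    -0.40     1.00]
Compute the cofactors C_ij = (−1)^(i+j)·(3×3 minor ij) of I−A; the adjugate is their transpose:
adj(I−A) = Cᵀ =
  [ 0.580250   0.316000   0.177000   0.200750]
  [ 0.189500   0.487000   0.200500   0.146750]
  [ 0.245500   0.254250   0.485750   0.220250]
  [ 0.126625   0.174750   0.224375   0.395625]
det(I−A) = Σ_j (I−A)_1j·C_1j = (0.65)(0.580250) + (-0.35)(0.189500) + (0.00)(0.245500) + (-0.20)(0.126625) = 0.2855125
(I − A)⁻¹ = adj(I−A) / det(I−A) ≈
  [   2.0323     1.1068     0.6199     0.7031]
  [   0.6637     1.7057     0.7022     0.5140]
  [   0.8599     0.8905     1.7013     0.7714]
  [   0.4435     0.6121     0.7859     1.3857]
Δx = (I − A)⁻¹ Δd with Δd having -10 in the Sector 2 component and 0 elsewhere.
So Δx_1 = L_12 · (-10), where L_12 = adj(I−A)_12 / det(I−A) = 0.316000 / 0.2855125.
Δx_1 = 0.316000 × (-10) / 0.2855125 = -3.16 / 0.2855125 ≈ -11.07.

Δx_1 = -11.07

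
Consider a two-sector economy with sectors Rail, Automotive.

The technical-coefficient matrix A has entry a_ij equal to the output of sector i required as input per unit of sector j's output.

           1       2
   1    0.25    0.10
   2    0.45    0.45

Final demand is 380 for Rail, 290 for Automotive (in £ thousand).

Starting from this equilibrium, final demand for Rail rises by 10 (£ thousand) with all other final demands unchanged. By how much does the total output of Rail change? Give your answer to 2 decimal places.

I − A =
  [   0.75    -0.10]
  [  -0.45     0.55]
det(I−A) = (0.75)(0.55) − (-0.10)(-0.45) = 0.3675
adj(I−A) = [[0.55, 0.10], [0.45, 0.75]]
(I − A)⁻¹ = adj(I−A) / det(I−A) ≈
  [   1.4966     0.2721]
  [   1.2245     2.0408]
Δx = (I − A)⁻¹ Δd with Δd having +10 in the Rail component and 0 elsewhere.
So Δx_1 = L_11 · (+10), where L_11 = adj(I−A)_11 / det(I−A) = 0.55 / 0.3675.
Δx_1 = 0.55 × (+10) / 0.3675 = 5.50 / 0.3675 ≈ 14.97.

Δx_1 = 14.97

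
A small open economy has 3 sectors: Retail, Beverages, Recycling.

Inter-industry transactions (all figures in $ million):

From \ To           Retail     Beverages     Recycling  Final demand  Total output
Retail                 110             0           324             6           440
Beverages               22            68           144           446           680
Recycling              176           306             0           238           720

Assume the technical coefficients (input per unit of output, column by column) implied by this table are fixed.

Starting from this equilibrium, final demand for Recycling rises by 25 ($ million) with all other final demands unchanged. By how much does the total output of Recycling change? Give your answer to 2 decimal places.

Δx_3 = 38.76

Technical coefficients a_ij = z_ij / X_j:
  a_11 = 110/440 = 0.25, a_21 = 22/440 = 0.05, a_31 = 176/440 = 0.40
  a_12 = 0/680 = 0.00, a_22 = 68/680 = 0.10, a_32 = 306/680 = 0.45
  a_13 = 324/720 = 0.45, a_23 = 144/720 = 0.20, a_33 = 0/720 = 0.00
I − A =
  [   0.75     0.00    -0.45]
  [  -0.05     0.90    -0.20]
  [  -0.40    -0.45     1.00]
Cofactors of I−A, C_ij = (−1)^(i+j)·(minor ij) (rows/columns in the sector order above):
  C_11 = (0.90)(1.00) − (-0.20)(-0.45) = 0.8100
  C_12 = −[(-0.05)(1.00) − (-0.20)(-0.40)] = 0.1300
  C_13 = (-0.05)(-0.45) − (0.90)(-0.40) = 0.3825
  C_21 = −[(0.00)(1.00) − (-0.45)(-0.45)] = 0.2025
  C_22 = (0.75)(1.00) − (-0.45)(-0.40) = 0.5700
  C_23 = −[(0.75)(-0.45) − (0.00)(-0.40)] = 0.3375
  C_31 = (0.00)(-0.20) − (-0.45)(0.90) = 0.4050
  C_32 = −[(0.75)(-0.20) − (-0.45)(-0.05)] = 0.1725
  C_33 = (0.75)(0.90) − (0.00)(-0.05) = 0.6750
det(I−A) = Σ_j (I−A)_1j·C_1j = (0.75)(0.8100) + (0.00)(0.1300) + (-0.45)(0.3825) = 0.435375
adj(I−A) = Cᵀ =
  [ 0.8100   0.2025   0.4050]
  [ 0.1300   0.5700   0.1725]
  [ 0.3825   0.3375   0.6750]
(I − A)⁻¹ = adj(I−A) / det(I−A) ≈
  [   1.8605     0.4651     0.9302]
  [   0.2986     1.3092     0.3962]
  [   0.8786     0.7752     1.5504]
Δx = (I − A)⁻¹ Δd with Δd having +25 in the Recycling component and 0 elsewhere.
So Δx_3 = L_33 · (+25), where L_33 = adj(I−A)_33 / det(I−A) = 0.6750 / 0.435375.
Δx_3 = 0.6750 × (+25) / 0.435375 = 16.875 / 0.435375 ≈ 38.76.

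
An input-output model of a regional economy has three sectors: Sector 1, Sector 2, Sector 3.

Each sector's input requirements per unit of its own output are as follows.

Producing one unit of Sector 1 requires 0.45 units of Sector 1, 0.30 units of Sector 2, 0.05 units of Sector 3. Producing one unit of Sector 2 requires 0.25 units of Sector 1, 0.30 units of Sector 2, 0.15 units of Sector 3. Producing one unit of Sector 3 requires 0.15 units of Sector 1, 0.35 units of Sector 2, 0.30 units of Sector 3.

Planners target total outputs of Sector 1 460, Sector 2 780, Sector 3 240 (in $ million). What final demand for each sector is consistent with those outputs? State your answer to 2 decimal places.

I − A =
  [   0.55    -0.25    -0.15]
  [  -0.30     0.70    -0.35]
  [  -0.05    -0.15     0.70]
d = (I − A) x:
  d_1 = (+0.55)·460 + (-0.25)·780 + (-0.15)·240 = 22.00
  d_2 = (-0.30)·460 + (+0.70)·780 + (-0.35)·240 = 324.00
  d_3 = (-0.05)·460 + (-0.15)·780 + (+0.70)·240 = 28.00

d_1 = 22.00, d_2 = 324.00, d_3 = 28.00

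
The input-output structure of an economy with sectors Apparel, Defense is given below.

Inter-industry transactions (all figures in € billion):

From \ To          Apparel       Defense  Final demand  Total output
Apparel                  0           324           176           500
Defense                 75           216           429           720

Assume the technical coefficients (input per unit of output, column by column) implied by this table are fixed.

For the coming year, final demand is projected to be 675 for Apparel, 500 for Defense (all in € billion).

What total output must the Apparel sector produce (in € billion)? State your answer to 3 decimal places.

Technical coefficients a_ij = z_ij / X_j:
  a_AA = 0/500 = 0.00, a_DA = 75/500 = 0.15
  a_AD = 324/720 = 0.45, a_DD = 216/720 = 0.30
I − A =
  [   1.00    -0.45]
  [  -0.15     0.70]
det(I−A) = (1.00)(0.70) − (-0.45)(-0.15) = 0.6325
adj(I−A) = [[0.70, 0.45], [0.15, 1.00]]
(I − A)⁻¹ = adj(I−A) / det(I−A) ≈
  [   1.1067     0.7115]
  [   0.2372     1.5810]
x = (I − A)⁻¹ d = adj(I−A)·d / det(I−A), with det(I−A) = 0.6325:
  x_A = (0.70·675 + 0.45·500) / 0.6325 = 697.50 / 0.6325 ≈ 1102.767
  x_D = (0.15·675 + 1.00·500) / 0.6325 = 601.25 / 0.6325 ≈ 950.593

x_A = 1102.767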